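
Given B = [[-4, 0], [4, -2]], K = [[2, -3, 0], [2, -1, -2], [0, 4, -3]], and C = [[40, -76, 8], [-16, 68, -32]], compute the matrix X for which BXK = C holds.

X = [[-3, -2, 2], [-3, -3, -2]]

Left-multiply by B⁻¹ and right-multiply by K⁻¹: X = B⁻¹CK⁻¹.
det B = 8, so B⁻¹ = [[-1/4, 0], [-1/2, -1/2]].
det K = 4; the adjugate gives K⁻¹ = [[11/4, -9/4, 3/2], [3/2, -3/2, 1], [2, -2, 1]].
B⁻¹C = [[-10, 19, -2], [-12, 4, 12]].
X = (B⁻¹C)K⁻¹ = [[-3, -2, 2], [-3, -3, -2]].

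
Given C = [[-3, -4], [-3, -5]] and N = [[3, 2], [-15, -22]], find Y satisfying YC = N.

Y = [[-3, 2], [3, 2]]

Since C sits to the right of Y, Y = NC⁻¹.
det C = 3; the adjugate gives C⁻¹ = [[-5/3, 4/3], [1, -1]].
Y = NC⁻¹ = [[3, 2], [-15, -22]] · [[-5/3, 4/3], [1, -1]] = [[-3, 2], [3, 2]].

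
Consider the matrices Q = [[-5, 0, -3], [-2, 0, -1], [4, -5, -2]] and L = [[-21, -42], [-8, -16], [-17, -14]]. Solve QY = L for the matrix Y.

Left-multiplying both sides by Q⁻¹ gives Y = Q⁻¹L.
det Q = -5; the adjugate gives Q⁻¹ = [[1, -3, 0], [8/5, -22/5, -1/5], [-2, 5, 0]].
Y = Q⁻¹L = [[1, -3, 0], [8/5, -22/5, -1/5], [-2, 5, 0]] · [[-21, -42], [-8, -16], [-17, -14]] = [[3, 6], [5, 6], [2, 4]].

Y = [[3, 6], [5, 6], [2, 4]]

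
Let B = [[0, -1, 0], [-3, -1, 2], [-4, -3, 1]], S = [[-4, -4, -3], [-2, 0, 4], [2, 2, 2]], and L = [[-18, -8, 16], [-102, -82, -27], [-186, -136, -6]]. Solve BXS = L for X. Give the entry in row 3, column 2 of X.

Left-multiply by B⁻¹ and right-multiply by S⁻¹: X = B⁻¹LS⁻¹.
det B = 5, so B⁻¹ = [[1, 1/5, -2/5], [-1, 0, 0], [1, 4/5, -3/5]].
det S = -4, so S⁻¹ = [[2, -1/2, 4], [-3, 1/2, -11/2], [1, 0, 2]].
B⁻¹L = [[36, 30, 13], [18, 8, -16], [12, 8, -2]].
X = (B⁻¹L)S⁻¹ = [[-5, -3, 5], [-4, -5, -4], [-2, -2, 0]].

-2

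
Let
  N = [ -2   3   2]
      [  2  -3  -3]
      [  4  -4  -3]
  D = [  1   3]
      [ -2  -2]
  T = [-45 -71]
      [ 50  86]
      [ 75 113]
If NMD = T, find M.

Isolating M: multiply by N⁻¹ from the left and D⁻¹ from the right, so M = N⁻¹TD⁻¹.
det N = -4; the adjugate gives N⁻¹ = [[3/4, -1/4, 3/4], [3/2, 1/2, 1/2], [-1, -1, 0]].
D has determinant 4; D⁻¹ = [[-1/2, -3/4], [1/2, 1/4]].
N⁻¹T = [[10, 10], [-5, -7], [-5, -15]].
M = (N⁻¹T)D⁻¹ = [[0, -5], [-1, 2], [-5, 0]].

M = [[0, -5], [-1, 2], [-5, 0]]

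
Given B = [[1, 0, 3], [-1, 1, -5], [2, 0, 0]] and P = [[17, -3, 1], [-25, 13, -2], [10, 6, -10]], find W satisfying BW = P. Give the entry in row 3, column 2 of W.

-2

B is on the left of W, so left-multiply by B⁻¹: W = B⁻¹P.
det B = -6, so B⁻¹ = [[0, 0, 1/2], [5/3, 1, -1/3], [1/3, 0, -1/6]].
W = B⁻¹P = [[0, 0, 1/2], [5/3, 1, -1/3], [1/3, 0, -1/6]] · [[17, -3, 1], [-25, 13, -2], [10, 6, -10]] = [[5, 3, -5], [0, 6, 3], [4, -2, 2]].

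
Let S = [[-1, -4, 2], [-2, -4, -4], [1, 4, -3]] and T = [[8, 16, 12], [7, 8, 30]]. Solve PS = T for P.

P = [[4, -4, 4], [-1, -5, -4]]

Since S sits to the right of P, P = TS⁻¹.
det S = 4; the adjugate gives S⁻¹ = [[7, -1, 6], [-5/2, 1/4, -2], [-1, 0, -1]].
P = TS⁻¹ = [[8, 16, 12], [7, 8, 30]] · [[7, -1, 6], [-5/2, 1/4, -2], [-1, 0, -1]] = [[4, -4, 4], [-1, -5, -4]].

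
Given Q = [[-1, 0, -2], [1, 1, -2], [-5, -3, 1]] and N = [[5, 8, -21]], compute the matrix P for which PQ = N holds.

P = [[5, 5, -1]]

Q is on the right of P, so right-multiply by Q⁻¹: P = NQ⁻¹.
Q has determinant 1; Q⁻¹ = [[-5, 6, 2], [9, -11, -4], [2, -3, -1]].
P = NQ⁻¹ = [[5, 8, -21]] · [[-5, 6, 2], [9, -11, -4], [2, -3, -1]] = [[5, 5, -1]].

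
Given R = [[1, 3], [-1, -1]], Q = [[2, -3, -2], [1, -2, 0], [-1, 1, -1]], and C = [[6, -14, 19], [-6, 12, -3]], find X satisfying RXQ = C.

Left-multiply by R⁻¹ and right-multiply by Q⁻¹: X = R⁻¹CQ⁻¹.
R has determinant 2; R⁻¹ = [[-1/2, -3/2], [1/2, 1/2]].
det Q = 3; the adjugate gives Q⁻¹ = [[2/3, -5/3, -4/3], [1/3, -4/3, -2/3], [-1/3, 1/3, -1/3]].
R⁻¹C = [[6, -11, -5], [0, -1, 8]].
X = (R⁻¹C)Q⁻¹ = [[2, 3, 1], [-3, 4, -2]].

X = [[2, 3, 1], [-3, 4, -2]]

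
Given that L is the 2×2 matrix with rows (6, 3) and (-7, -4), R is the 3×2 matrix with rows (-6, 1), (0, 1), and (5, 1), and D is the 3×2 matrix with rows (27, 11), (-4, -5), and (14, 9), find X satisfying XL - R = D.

X = [[0, -3], [4, 4], [2, -1]]

XL = D + R = [[21, 12], [-4, -4], [19, 10]].
Right-multiplying both sides by L⁻¹ gives X = (D + R)L⁻¹.
L has determinant -3; L⁻¹ = [[4/3, 1], [-7/3, -2]].
X = (D + R)L⁻¹ = [[0, -3], [4, 4], [2, -1]].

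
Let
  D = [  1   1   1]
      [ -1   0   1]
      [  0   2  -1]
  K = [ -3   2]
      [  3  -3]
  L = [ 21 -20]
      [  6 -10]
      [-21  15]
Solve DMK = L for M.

M = [[-4, -1], [3, 2], [0, 5]]

Isolating M: multiply by D⁻¹ from the left and K⁻¹ from the right, so M = D⁻¹LK⁻¹.
det D = -5; the adjugate gives D⁻¹ = [[2/5, -3/5, -1/5], [1/5, 1/5, 2/5], [2/5, 2/5, -1/5]].
det K = 3; the adjugate gives K⁻¹ = [[-1, -2/3], [-1, -1]].
D⁻¹L = [[9, -5], [-3, 0], [15, -15]].
M = (D⁻¹L)K⁻¹ = [[-4, -1], [3, 2], [0, 5]].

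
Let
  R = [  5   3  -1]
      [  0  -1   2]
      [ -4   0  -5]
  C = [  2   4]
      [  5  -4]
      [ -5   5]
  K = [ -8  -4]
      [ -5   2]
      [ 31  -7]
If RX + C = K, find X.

RX = K − C = [[-10, -8], [-10, 6], [36, -12]].
R is on the left of X, so left-multiply by R⁻¹: X = R⁻¹(K − C).
det R = 5; the adjugate gives R⁻¹ = [[1, 3, 1], [-8/5, -29/5, -2], [-4/5, -12/5, -1]].
X = R⁻¹(K − C) = [[-4, -2], [2, 2], [-4, 4]].

X = [[-4, -2], [2, 2], [-4, 4]]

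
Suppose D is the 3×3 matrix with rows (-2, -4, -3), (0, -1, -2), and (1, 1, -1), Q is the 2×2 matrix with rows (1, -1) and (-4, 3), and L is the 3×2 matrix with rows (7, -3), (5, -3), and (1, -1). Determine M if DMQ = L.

Left-multiply by D⁻¹ and right-multiply by Q⁻¹: M = D⁻¹LQ⁻¹.
det D = -1, so D⁻¹ = [[-3, 7, -5], [2, -5, 4], [-1, 2, -2]].
Q has determinant -1; Q⁻¹ = [[-3, -1], [-4, -1]].
D⁻¹L = [[9, -7], [-7, 5], [1, -1]].
M = (D⁻¹L)Q⁻¹ = [[1, -2], [1, 2], [1, 0]].

M = [[1, -2], [1, 2], [1, 0]]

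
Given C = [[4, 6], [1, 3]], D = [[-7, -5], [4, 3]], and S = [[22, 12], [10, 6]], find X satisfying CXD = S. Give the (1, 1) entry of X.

-3

Isolating X: multiply by C⁻¹ from the left and D⁻¹ from the right, so X = C⁻¹SD⁻¹.
C has determinant 6; C⁻¹ = [[1/2, -1], [-1/6, 2/3]].
D has determinant -1; D⁻¹ = [[-3, -5], [4, 7]].
C⁻¹S = [[1, 0], [3, 2]].
X = (C⁻¹S)D⁻¹ = [[-3, -5], [-1, -1]].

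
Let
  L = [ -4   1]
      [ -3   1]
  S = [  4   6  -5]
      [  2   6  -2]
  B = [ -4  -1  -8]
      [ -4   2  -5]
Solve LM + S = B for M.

M = [[2, 3, 0], [0, 5, -3]]

LM = B − S = [[-8, -7, -3], [-6, -4, -3]].
L is on the left of M, so left-multiply by L⁻¹: M = L⁻¹(B − S).
L has determinant -1; L⁻¹ = [[-1, 1], [-3, 4]].
M = L⁻¹(B − S) = [[2, 3, 0], [0, 5, -3]].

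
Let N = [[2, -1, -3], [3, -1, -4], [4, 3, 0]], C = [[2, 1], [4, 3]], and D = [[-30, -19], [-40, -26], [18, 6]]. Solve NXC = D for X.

Left-multiply by N⁻¹ and right-multiply by C⁻¹: X = N⁻¹DC⁻¹.
det N = 1; the adjugate gives N⁻¹ = [[12, -9, 1], [-16, 12, -1], [13, -10, 1]].
C has determinant 2; C⁻¹ = [[3/2, -1/2], [-2, 1]].
N⁻¹D = [[18, 12], [-18, -14], [28, 19]].
X = (N⁻¹D)C⁻¹ = [[3, 3], [1, -5], [4, 5]].

X = [[3, 3], [1, -5], [4, 5]]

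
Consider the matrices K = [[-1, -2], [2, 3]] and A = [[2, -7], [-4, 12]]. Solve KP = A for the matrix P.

K is on the left of P, so left-multiply by K⁻¹: P = K⁻¹A.
K has determinant 1; K⁻¹ = [[3, 2], [-2, -1]].
P = K⁻¹A = [[3, 2], [-2, -1]] · [[2, -7], [-4, 12]] = [[-2, 3], [0, 2]].

P = [[-2, 3], [0, 2]]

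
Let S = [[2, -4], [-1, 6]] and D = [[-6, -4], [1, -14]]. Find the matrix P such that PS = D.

Right-multiplying both sides by S⁻¹ gives P = DS⁻¹.
S has determinant 8; S⁻¹ = [[3/4, 1/2], [1/8, 1/4]].
P = DS⁻¹ = [[-6, -4], [1, -14]] · [[3/4, 1/2], [1/8, 1/4]] = [[-5, -4], [-1, -3]].

P = [[-5, -4], [-1, -3]]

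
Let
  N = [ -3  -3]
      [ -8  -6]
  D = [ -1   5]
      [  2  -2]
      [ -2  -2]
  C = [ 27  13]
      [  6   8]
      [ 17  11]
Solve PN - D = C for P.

PN = C + D = [[26, 18], [8, 6], [15, 9]].
Right-multiplying both sides by N⁻¹ gives P = (C + D)N⁻¹.
N has determinant -6; N⁻¹ = [[1, -1/2], [-4/3, 1/2]].
P = (C + D)N⁻¹ = [[2, -4], [0, -1], [3, -3]].

P = [[2, -4], [0, -1], [3, -3]]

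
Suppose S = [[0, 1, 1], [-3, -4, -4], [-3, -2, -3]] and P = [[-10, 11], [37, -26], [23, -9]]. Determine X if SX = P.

Left-multiplying both sides by S⁻¹ gives X = S⁻¹P.
det S = -3, so S⁻¹ = [[-4/3, -1/3, 0], [-1, -1, 1], [2, 1, -1]].
X = S⁻¹P = [[-4/3, -1/3, 0], [-1, -1, 1], [2, 1, -1]] · [[-10, 11], [37, -26], [23, -9]] = [[1, -6], [-4, 6], [-6, 5]].

X = [[1, -6], [-4, 6], [-6, 5]]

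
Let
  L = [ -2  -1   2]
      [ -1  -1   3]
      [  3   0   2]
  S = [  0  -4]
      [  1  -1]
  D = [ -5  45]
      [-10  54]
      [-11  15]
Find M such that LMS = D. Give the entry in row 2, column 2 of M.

-1

M = L⁻¹DS⁻¹ (apply L⁻¹ on the left and S⁻¹ on the right).
det L = -1, so L⁻¹ = [[2, -2, 1], [-11, 10, -4], [-3, 3, -1]].
S has determinant 4; S⁻¹ = [[-1/4, 1], [-1/4, 0]].
L⁻¹D = [[-1, -3], [-1, -15], [-4, 12]].
M = (L⁻¹D)S⁻¹ = [[1, -1], [4, -1], [-2, -4]].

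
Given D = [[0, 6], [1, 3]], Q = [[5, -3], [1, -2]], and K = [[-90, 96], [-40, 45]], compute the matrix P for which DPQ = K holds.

P = [[1, 0], [-2, -5]]

Left-multiply by D⁻¹ and right-multiply by Q⁻¹: P = D⁻¹KQ⁻¹.
det D = -6; the adjugate gives D⁻¹ = [[-1/2, 1], [1/6, 0]].
det Q = -7, so Q⁻¹ = [[2/7, -3/7], [1/7, -5/7]].
D⁻¹K = [[5, -3], [-15, 16]].
P = (D⁻¹K)Q⁻¹ = [[1, 0], [-2, -5]].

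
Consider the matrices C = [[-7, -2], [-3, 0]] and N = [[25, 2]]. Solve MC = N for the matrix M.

Since C sits to the right of M, M = NC⁻¹.
C has determinant -6; C⁻¹ = [[0, -1/3], [-1/2, 7/6]].
M = NC⁻¹ = [[25, 2]] · [[0, -1/3], [-1/2, 7/6]] = [[-1, -6]].

M = [[-1, -6]]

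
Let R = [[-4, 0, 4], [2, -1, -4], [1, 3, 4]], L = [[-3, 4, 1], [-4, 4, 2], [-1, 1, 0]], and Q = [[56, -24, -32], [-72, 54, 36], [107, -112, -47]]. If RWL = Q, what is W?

W = R⁻¹QL⁻¹ (apply R⁻¹ on the left and L⁻¹ on the right).
det R = -4; the adjugate gives R⁻¹ = [[-2, -3, -1], [3, 5, 2], [-7/4, -3, -1]].
det L = -2, so L⁻¹ = [[1, -1/2, -2], [1, -1/2, -1], [0, 1/2, -2]].
R⁻¹Q = [[-3, -2, 3], [22, -26, -10], [11, -8, -5]].
W = (R⁻¹Q)L⁻¹ = [[-5, 4, 2], [-4, -3, 2], [3, -4, -4]].

W = [[-5, 4, 2], [-4, -3, 2], [3, -4, -4]]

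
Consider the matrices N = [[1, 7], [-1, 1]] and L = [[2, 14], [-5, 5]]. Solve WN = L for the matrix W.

Since N sits to the right of W, W = LN⁻¹.
det N = 8, so N⁻¹ = [[1/8, -7/8], [1/8, 1/8]].
W = LN⁻¹ = [[2, 14], [-5, 5]] · [[1/8, -7/8], [1/8, 1/8]] = [[2, 0], [0, 5]].

W = [[2, 0], [0, 5]]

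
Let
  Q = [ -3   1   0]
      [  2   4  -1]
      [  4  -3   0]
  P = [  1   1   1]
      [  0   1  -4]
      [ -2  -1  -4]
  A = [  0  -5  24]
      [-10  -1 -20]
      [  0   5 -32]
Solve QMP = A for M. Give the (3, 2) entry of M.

Left-multiply by Q⁻¹ and right-multiply by P⁻¹: M = Q⁻¹AP⁻¹.
Q has determinant 5; Q⁻¹ = [[-3/5, 0, -1/5], [-4/5, 0, -3/5], [-22/5, -1, -14/5]].
det P = 2; the adjugate gives P⁻¹ = [[-4, 3/2, -5/2], [4, -1, 2], [1, -1/2, 1/2]].
Q⁻¹A = [[0, 2, -8], [0, 1, 0], [10, 9, 4]].
M = (Q⁻¹A)P⁻¹ = [[0, 2, 0], [4, -1, 2], [0, 4, -5]].

4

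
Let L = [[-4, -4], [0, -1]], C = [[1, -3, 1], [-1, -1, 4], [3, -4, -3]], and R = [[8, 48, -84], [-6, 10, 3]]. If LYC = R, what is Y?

Y = [[2, 4, -2], [-3, 3, 4]]

Left-multiply by L⁻¹ and right-multiply by C⁻¹: Y = L⁻¹RC⁻¹.
L has determinant 4; L⁻¹ = [[-1/4, 1], [0, -1]].
det C = -1, so C⁻¹ = [[-19, 13, 11], [-9, 6, 5], [-7, 5, 4]].
L⁻¹R = [[-8, -2, 24], [6, -10, -3]].
Y = (L⁻¹R)C⁻¹ = [[2, 4, -2], [-3, 3, 4]].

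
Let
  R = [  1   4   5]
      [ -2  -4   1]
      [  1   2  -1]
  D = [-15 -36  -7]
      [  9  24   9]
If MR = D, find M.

M = [[-3, 4, -4], [3, 0, 6]]

Since R sits to the right of M, M = DR⁻¹.
R has determinant -2; R⁻¹ = [[-1, -7, -12], [1/2, 3, 11/2], [0, -1, -2]].
M = DR⁻¹ = [[-15, -36, -7], [9, 24, 9]] · [[-1, -7, -12], [1/2, 3, 11/2], [0, -1, -2]] = [[-3, 4, -4], [3, 0, 6]].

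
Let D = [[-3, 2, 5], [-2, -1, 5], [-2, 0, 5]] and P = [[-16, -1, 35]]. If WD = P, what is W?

D is on the right of W, so right-multiply by D⁻¹: W = PD⁻¹.
det D = 5, so D⁻¹ = [[-1, -2, 3], [0, -1, 1], [-2/5, -4/5, 7/5]].
W = PD⁻¹ = [[-16, -1, 35]] · [[-1, -2, 3], [0, -1, 1], [-2/5, -4/5, 7/5]] = [[2, 5, 0]].

W = [[2, 5, 0]]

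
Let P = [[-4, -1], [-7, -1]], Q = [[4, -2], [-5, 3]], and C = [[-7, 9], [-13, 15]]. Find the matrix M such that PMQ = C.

M = [[-2, -2], [-4, -3]]

Left-multiply by P⁻¹ and right-multiply by Q⁻¹: M = P⁻¹CQ⁻¹.
P has determinant -3; P⁻¹ = [[1/3, -1/3], [-7/3, 4/3]].
det Q = 2, so Q⁻¹ = [[3/2, 1], [5/2, 2]].
P⁻¹C = [[2, -2], [-1, -1]].
M = (P⁻¹C)Q⁻¹ = [[-2, -2], [-4, -3]].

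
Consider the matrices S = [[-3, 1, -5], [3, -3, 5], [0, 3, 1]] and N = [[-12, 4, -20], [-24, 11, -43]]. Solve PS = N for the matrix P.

Right-multiplying both sides by S⁻¹ gives P = NS⁻¹.
det S = 6, so S⁻¹ = [[-3, -8/3, -5/3], [-1/2, -1/2, 0], [3/2, 3/2, 1]].
P = NS⁻¹ = [[-12, 4, -20], [-24, 11, -43]] · [[-3, -8/3, -5/3], [-1/2, -1/2, 0], [3/2, 3/2, 1]] = [[4, 0, 0], [2, -6, -3]].

P = [[4, 0, 0], [2, -6, -3]]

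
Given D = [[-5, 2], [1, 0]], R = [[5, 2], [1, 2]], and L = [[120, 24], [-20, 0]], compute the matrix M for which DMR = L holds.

Left-multiply by D⁻¹ and right-multiply by R⁻¹: M = D⁻¹LR⁻¹.
D has determinant -2; D⁻¹ = [[0, 1], [1/2, 5/2]].
det R = 8; the adjugate gives R⁻¹ = [[1/4, -1/4], [-1/8, 5/8]].
D⁻¹L = [[-20, 0], [10, 12]].
M = (D⁻¹L)R⁻¹ = [[-5, 5], [1, 5]].

M = [[-5, 5], [1, 5]]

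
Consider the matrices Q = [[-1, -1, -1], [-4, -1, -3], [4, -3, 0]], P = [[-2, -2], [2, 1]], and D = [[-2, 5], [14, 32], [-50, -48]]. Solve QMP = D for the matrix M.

Isolating M: multiply by Q⁻¹ from the left and P⁻¹ from the right, so M = Q⁻¹DP⁻¹.
det Q = 5; the adjugate gives Q⁻¹ = [[-9/5, 3/5, 2/5], [-12/5, 4/5, 1/5], [16/5, -7/5, -3/5]].
det P = 2, so P⁻¹ = [[1/2, 1], [-1, -1]].
Q⁻¹D = [[-8, -9], [6, 4], [4, 0]].
M = (Q⁻¹D)P⁻¹ = [[5, 1], [-1, 2], [2, 4]].

M = [[5, 1], [-1, 2], [2, 4]]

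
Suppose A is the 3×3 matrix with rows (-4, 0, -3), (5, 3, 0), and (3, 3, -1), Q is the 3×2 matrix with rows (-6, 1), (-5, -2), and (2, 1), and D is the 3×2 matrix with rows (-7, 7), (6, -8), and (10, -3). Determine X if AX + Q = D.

X = [[4, 0], [-3, -2], [-5, -2]]

AX = D − Q = [[-1, 6], [11, -6], [8, -4]].
A is on the left of X, so left-multiply by A⁻¹: X = A⁻¹(D − Q).
det A = -6, so A⁻¹ = [[1/2, 3/2, -3/2], [-5/6, -13/6, 5/2], [-1, -2, 2]].
X = A⁻¹(D − Q) = [[4, 0], [-3, -2], [-5, -2]].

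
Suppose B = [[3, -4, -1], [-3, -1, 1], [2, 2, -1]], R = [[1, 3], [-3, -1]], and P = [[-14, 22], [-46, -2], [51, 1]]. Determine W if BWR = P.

W = [[-2, -3], [-3, -5], [-4, 3]]

Isolating W: multiply by B⁻¹ from the left and R⁻¹ from the right, so W = B⁻¹PR⁻¹.
det B = 5; the adjugate gives B⁻¹ = [[-1/5, -6/5, -1], [-1/5, -1/5, 0], [-4/5, -14/5, -3]].
det R = 8; the adjugate gives R⁻¹ = [[-1/8, -3/8], [3/8, 1/8]].
B⁻¹P = [[7, -3], [12, -4], [-13, -15]].
W = (B⁻¹P)R⁻¹ = [[-2, -3], [-3, -5], [-4, 3]].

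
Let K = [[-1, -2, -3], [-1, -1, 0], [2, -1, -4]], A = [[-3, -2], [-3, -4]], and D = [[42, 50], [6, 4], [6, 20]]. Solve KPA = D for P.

P = [[4, 4], [-2, -4], [1, 5]]

P = K⁻¹DA⁻¹ (apply K⁻¹ on the left and A⁻¹ on the right).
det K = -5, so K⁻¹ = [[-4/5, 1, 3/5], [4/5, -2, -3/5], [-3/5, 1, 1/5]].
det A = 6; the adjugate gives A⁻¹ = [[-2/3, 1/3], [1/2, -1/2]].
K⁻¹D = [[-24, -24], [18, 20], [-18, -22]].
P = (K⁻¹D)A⁻¹ = [[4, 4], [-2, -4], [1, 5]].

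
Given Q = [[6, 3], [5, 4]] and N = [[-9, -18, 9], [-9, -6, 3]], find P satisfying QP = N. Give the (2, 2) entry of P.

Since Q multiplies P on the left, P = Q⁻¹N.
Q has determinant 9; Q⁻¹ = [[4/9, -1/3], [-5/9, 2/3]].
P = Q⁻¹N = [[4/9, -1/3], [-5/9, 2/3]] · [[-9, -18, 9], [-9, -6, 3]] = [[-1, -6, 3], [-1, 6, -3]].

6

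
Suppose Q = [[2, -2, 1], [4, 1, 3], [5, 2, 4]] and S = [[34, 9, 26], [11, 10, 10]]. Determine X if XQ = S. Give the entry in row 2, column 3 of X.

3

Q is on the right of X, so right-multiply by Q⁻¹: X = SQ⁻¹.
det Q = 1, so Q⁻¹ = [[-2, 10, -7], [-1, 3, -2], [3, -14, 10]].
X = SQ⁻¹ = [[34, 9, 26], [11, 10, 10]] · [[-2, 10, -7], [-1, 3, -2], [3, -14, 10]] = [[1, 3, 4], [-2, 0, 3]].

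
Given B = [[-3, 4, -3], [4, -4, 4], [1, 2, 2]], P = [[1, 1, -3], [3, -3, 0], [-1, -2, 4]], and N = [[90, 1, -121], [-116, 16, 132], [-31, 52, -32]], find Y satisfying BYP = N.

Left-multiply by B⁻¹ and right-multiply by P⁻¹: Y = B⁻¹NP⁻¹.
det B = -4; the adjugate gives B⁻¹ = [[4, 7/2, -1], [1, 3/4, 0], [-3, -5/2, 1]].
det P = 3, so P⁻¹ = [[-4, 2/3, -3], [-4, 1/3, -3], [-3, 1/3, -2]].
B⁻¹N = [[-15, 8, 10], [3, 13, -22], [-11, 9, 1]].
Y = (B⁻¹N)P⁻¹ = [[-2, -4, 1], [2, -1, -4], [5, -4, 4]].

Y = [[-2, -4, 1], [2, -1, -4], [5, -4, 4]]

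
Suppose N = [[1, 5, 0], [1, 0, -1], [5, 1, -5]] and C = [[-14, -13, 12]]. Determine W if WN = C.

Right-multiplying both sides by N⁻¹ gives W = CN⁻¹.
N has determinant 1; N⁻¹ = [[1, 25, -5], [0, -5, 1], [1, 24, -5]].
W = CN⁻¹ = [[-14, -13, 12]] · [[1, 25, -5], [0, -5, 1], [1, 24, -5]] = [[-2, 3, -3]].

W = [[-2, 3, -3]]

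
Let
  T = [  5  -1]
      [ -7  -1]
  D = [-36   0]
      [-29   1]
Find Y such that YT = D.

T is on the right of Y, so right-multiply by T⁻¹: Y = DT⁻¹.
det T = -12, so T⁻¹ = [[1/12, -1/12], [-7/12, -5/12]].
Y = DT⁻¹ = [[-36, 0], [-29, 1]] · [[1/12, -1/12], [-7/12, -5/12]] = [[-3, 3], [-3, 2]].

Y = [[-3, 3], [-3, 2]]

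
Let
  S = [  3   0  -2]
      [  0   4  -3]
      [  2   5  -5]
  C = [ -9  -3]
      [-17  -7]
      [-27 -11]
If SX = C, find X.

Since S multiplies X on the left, X = S⁻¹C.
det S = 1; the adjugate gives S⁻¹ = [[-5, -10, 8], [-6, -11, 9], [-8, -15, 12]].
X = S⁻¹C = [[-5, -10, 8], [-6, -11, 9], [-8, -15, 12]] · [[-9, -3], [-17, -7], [-27, -11]] = [[-1, -3], [-2, -4], [3, -3]].

X = [[-1, -3], [-2, -4], [3, -3]]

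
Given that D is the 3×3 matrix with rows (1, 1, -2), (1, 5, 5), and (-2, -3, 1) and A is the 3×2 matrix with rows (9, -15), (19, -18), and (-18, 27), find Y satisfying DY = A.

Since D multiplies Y on the left, Y = D⁻¹A.
D has determinant -5; D⁻¹ = [[-4, -1, -3], [11/5, 3/5, 7/5], [-7/5, -1/5, -4/5]].
Y = D⁻¹A = [[-4, -1, -3], [11/5, 3/5, 7/5], [-7/5, -1/5, -4/5]] · [[9, -15], [19, -18], [-18, 27]] = [[-1, -3], [6, -6], [-2, 3]].

Y = [[-1, -3], [6, -6], [-2, 3]]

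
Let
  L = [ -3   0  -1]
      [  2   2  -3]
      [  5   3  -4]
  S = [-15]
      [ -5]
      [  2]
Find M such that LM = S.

Since L multiplies M on the left, M = L⁻¹S.
det L = 1, so L⁻¹ = [[1, -3, 2], [-7, 17, -11], [-4, 9, -6]].
M = L⁻¹S = [[1, -3, 2], [-7, 17, -11], [-4, 9, -6]] · [[-15], [-5], [2]] = [[4], [-2], [3]].

M = [[4], [-2], [3]]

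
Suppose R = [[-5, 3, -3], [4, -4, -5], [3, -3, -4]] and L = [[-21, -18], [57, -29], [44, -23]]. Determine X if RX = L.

X = [[6, 3], [-2, 4], [-5, 5]]

R is on the left of X, so left-multiply by R⁻¹: X = R⁻¹L.
det R = -2, so R⁻¹ = [[-1/2, -21/2, 27/2], [-1/2, -29/2, 37/2], [0, 3, -4]].
X = R⁻¹L = [[-1/2, -21/2, 27/2], [-1/2, -29/2, 37/2], [0, 3, -4]] · [[-21, -18], [57, -29], [44, -23]] = [[6, 3], [-2, 4], [-5, 5]].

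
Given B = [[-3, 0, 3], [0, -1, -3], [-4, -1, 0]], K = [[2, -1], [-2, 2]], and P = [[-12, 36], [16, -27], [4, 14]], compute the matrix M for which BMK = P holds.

M = [[-5, -5], [2, 4], [3, 5]]

M = B⁻¹PK⁻¹ (apply B⁻¹ on the left and K⁻¹ on the right).
B has determinant -3; B⁻¹ = [[1, 1, -1], [-4, -4, 3], [4/3, 1, -1]].
det K = 2; the adjugate gives K⁻¹ = [[1, 1/2], [1, 1]].
B⁻¹P = [[0, -5], [-4, 6], [-4, 7]].
M = (B⁻¹P)K⁻¹ = [[-5, -5], [2, 4], [3, 5]].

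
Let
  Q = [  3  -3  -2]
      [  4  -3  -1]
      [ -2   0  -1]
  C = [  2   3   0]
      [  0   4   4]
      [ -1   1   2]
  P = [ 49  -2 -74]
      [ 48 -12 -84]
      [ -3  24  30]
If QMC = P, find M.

Isolating M: multiply by Q⁻¹ from the left and C⁻¹ from the right, so M = Q⁻¹PC⁻¹.
Q has determinant 3; Q⁻¹ = [[1, -1, -1], [2, -7/3, -5/3], [-2, 2, 1]].
det C = -4, so C⁻¹ = [[-1, 3/2, -3], [1, -1, 2], [-1, 5/4, -2]].
Q⁻¹P = [[4, -14, -20], [-9, -16, -2], [-5, 4, 10]].
M = (Q⁻¹P)C⁻¹ = [[2, -5, 0], [-5, 0, -1], [-1, 1, 3]].

M = [[2, -5, 0], [-5, 0, -1], [-1, 1, 3]]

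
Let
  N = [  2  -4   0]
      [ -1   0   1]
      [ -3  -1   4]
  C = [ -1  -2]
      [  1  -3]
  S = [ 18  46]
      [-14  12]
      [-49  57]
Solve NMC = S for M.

M = [[-2, 3], [4, 2], [4, -5]]

Left-multiply by N⁻¹ and right-multiply by C⁻¹: M = N⁻¹SC⁻¹.
det N = -2, so N⁻¹ = [[-1/2, -8, 2], [-1/2, -4, 1], [-1/2, -7, 2]].
det C = 5, so C⁻¹ = [[-3/5, 2/5], [-1/5, -1/5]].
N⁻¹S = [[5, -5], [-2, -14], [-9, 7]].
M = (N⁻¹S)C⁻¹ = [[-2, 3], [4, 2], [4, -5]].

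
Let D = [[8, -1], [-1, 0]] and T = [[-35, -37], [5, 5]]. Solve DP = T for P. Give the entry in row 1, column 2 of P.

-5

Since D multiplies P on the left, P = D⁻¹T.
det D = -1, so D⁻¹ = [[0, -1], [-1, -8]].
P = D⁻¹T = [[0, -1], [-1, -8]] · [[-35, -37], [5, 5]] = [[-5, -5], [-5, -3]].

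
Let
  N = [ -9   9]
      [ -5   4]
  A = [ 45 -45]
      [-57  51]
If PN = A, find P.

N is on the right of P, so right-multiply by N⁻¹: P = AN⁻¹.
det N = 9; the adjugate gives N⁻¹ = [[4/9, -1], [5/9, -1]].
P = AN⁻¹ = [[45, -45], [-57, 51]] · [[4/9, -1], [5/9, -1]] = [[-5, 0], [3, 6]].

P = [[-5, 0], [3, 6]]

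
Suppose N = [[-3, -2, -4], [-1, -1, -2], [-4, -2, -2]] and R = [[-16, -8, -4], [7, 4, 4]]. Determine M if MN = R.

Right-multiplying both sides by N⁻¹ gives M = RN⁻¹.
N has determinant 2; N⁻¹ = [[-1, 2, 0], [3, -5, -1], [-1, 1, 1/2]].
M = RN⁻¹ = [[-16, -8, -4], [7, 4, 4]] · [[-1, 2, 0], [3, -5, -1], [-1, 1, 1/2]] = [[-4, 4, 6], [1, -2, -2]].

M = [[-4, 4, 6], [1, -2, -2]]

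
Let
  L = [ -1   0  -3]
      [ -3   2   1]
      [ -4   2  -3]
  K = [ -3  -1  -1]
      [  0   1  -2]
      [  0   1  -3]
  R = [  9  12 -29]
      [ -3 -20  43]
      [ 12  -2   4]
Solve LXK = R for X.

X = [[-3, 5, -2], [-5, 1, -4], [2, 0, -4]]

X = L⁻¹RK⁻¹ (apply L⁻¹ on the left and K⁻¹ on the right).
L has determinant 2; L⁻¹ = [[-4, -3, 3], [-13/2, -9/2, 5], [1, 1, -1]].
det K = 3, so K⁻¹ = [[-1/3, -4/3, 1], [0, 3, -2], [0, 1, -1]].
L⁻¹R = [[9, 6, -1], [15, 2, 15], [-6, -6, 10]].
X = (L⁻¹R)K⁻¹ = [[-3, 5, -2], [-5, 1, -4], [2, 0, -4]].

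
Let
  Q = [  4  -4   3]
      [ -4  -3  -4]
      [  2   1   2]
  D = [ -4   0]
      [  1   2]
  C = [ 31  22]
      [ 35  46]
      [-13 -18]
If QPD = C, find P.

P = Q⁻¹CD⁻¹ (apply Q⁻¹ on the left and D⁻¹ on the right).
Q has determinant -2; Q⁻¹ = [[1, -11/2, -25/2], [0, -1, -2], [-1, 6, 14]].
det D = -8; the adjugate gives D⁻¹ = [[-1/4, 0], [1/8, 1/2]].
Q⁻¹C = [[1, -6], [-9, -10], [-3, 2]].
P = (Q⁻¹C)D⁻¹ = [[-1, -3], [1, -5], [1, 1]].

P = [[-1, -3], [1, -5], [1, 1]]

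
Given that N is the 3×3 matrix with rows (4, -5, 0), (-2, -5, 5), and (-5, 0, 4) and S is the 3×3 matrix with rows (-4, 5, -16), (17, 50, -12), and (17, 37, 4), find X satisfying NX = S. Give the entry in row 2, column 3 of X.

Since N multiplies X on the left, X = N⁻¹S.
det N = 5, so N⁻¹ = [[-4, 4, -5], [-17/5, 16/5, -4], [-5, 5, -6]].
X = N⁻¹S = [[-4, 4, -5], [-17/5, 16/5, -4], [-5, 5, -6]] · [[-4, 5, -16], [17, 50, -12], [17, 37, 4]] = [[-1, -5, -4], [0, -5, 0], [3, 3, -4]].

0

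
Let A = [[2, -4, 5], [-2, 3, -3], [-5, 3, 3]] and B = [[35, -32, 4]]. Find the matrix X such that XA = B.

X = [[2, -3, -5]]

Since A sits to the right of X, X = BA⁻¹.
det A = -3; the adjugate gives A⁻¹ = [[-6, -9, 1], [-7, -31/3, 4/3], [-3, -14/3, 2/3]].
X = BA⁻¹ = [[35, -32, 4]] · [[-6, -9, 1], [-7, -31/3, 4/3], [-3, -14/3, 2/3]] = [[2, -3, -5]].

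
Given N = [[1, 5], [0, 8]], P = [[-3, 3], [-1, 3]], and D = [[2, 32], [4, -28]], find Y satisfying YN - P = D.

Y = [[-1, 5], [3, -5]]

YN = D + P = [[-1, 35], [3, -25]].
N is on the right of Y, so right-multiply by N⁻¹: Y = (D + P)N⁻¹.
N has determinant 8; N⁻¹ = [[1, -5/8], [0, 1/8]].
Y = (D + P)N⁻¹ = [[-1, 5], [3, -5]].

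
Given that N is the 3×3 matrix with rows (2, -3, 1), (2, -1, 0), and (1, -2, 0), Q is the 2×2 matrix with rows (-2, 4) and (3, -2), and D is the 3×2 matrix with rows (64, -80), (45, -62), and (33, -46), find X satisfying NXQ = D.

X = [[-5, 3], [2, -1], [2, 3]]

Left-multiply by N⁻¹ and right-multiply by Q⁻¹: X = N⁻¹DQ⁻¹.
det N = -3, so N⁻¹ = [[0, 2/3, -1/3], [0, 1/3, -2/3], [1, -1/3, -4/3]].
det Q = -8, so Q⁻¹ = [[1/4, 1/2], [3/8, 1/4]].
N⁻¹D = [[19, -26], [-7, 10], [5, 2]].
X = (N⁻¹D)Q⁻¹ = [[-5, 3], [2, -1], [2, 3]].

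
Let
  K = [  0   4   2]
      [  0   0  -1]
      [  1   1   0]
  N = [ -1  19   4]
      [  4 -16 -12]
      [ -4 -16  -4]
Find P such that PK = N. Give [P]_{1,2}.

Right-multiplying both sides by K⁻¹ gives P = NK⁻¹.
det K = -4, so K⁻¹ = [[-1/4, -1/2, 1], [1/4, 1/2, 0], [0, -1, 0]].
P = NK⁻¹ = [[-1, 19, 4], [4, -16, -12], [-4, -16, -4]] · [[-1/4, -1/2, 1], [1/4, 1/2, 0], [0, -1, 0]] = [[5, 6, -1], [-5, 2, 4], [-3, -2, -4]].

6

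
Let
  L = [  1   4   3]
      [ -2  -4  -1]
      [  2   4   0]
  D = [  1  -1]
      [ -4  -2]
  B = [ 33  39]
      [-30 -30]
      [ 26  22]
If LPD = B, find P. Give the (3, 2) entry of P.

P = L⁻¹BD⁻¹ (apply L⁻¹ on the left and D⁻¹ on the right).
L has determinant -4; L⁻¹ = [[-1, -3, -2], [1/2, 3/2, 5/4], [0, -1, -1]].
det D = -6, so D⁻¹ = [[1/3, -1/6], [-2/3, -1/6]].
L⁻¹B = [[5, 7], [4, 2], [4, 8]].
P = (L⁻¹B)D⁻¹ = [[-3, -2], [0, -1], [-4, -2]].

-2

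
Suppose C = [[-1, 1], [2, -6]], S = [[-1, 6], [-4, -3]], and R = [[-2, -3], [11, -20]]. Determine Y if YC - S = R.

YC = R + S = [[-3, 3], [7, -23]].
Since C sits to the right of Y, Y = (R + S)C⁻¹.
C has determinant 4; C⁻¹ = [[-3/2, -1/4], [-1/2, -1/4]].
Y = (R + S)C⁻¹ = [[3, 0], [1, 4]].

Y = [[3, 0], [1, 4]]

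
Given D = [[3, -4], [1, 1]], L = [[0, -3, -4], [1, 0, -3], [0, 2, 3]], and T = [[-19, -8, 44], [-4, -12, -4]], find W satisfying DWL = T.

W = [[2, -5, -1], [2, 1, 1]]

Left-multiply by D⁻¹ and right-multiply by L⁻¹: W = D⁻¹TL⁻¹.
D has determinant 7; D⁻¹ = [[1/7, 4/7], [-1/7, 3/7]].
det L = 1; the adjugate gives L⁻¹ = [[6, 1, 9], [-3, 0, -4], [2, 0, 3]].
D⁻¹T = [[-5, -8, 4], [1, -4, -8]].
W = (D⁻¹T)L⁻¹ = [[2, -5, -1], [2, 1, 1]].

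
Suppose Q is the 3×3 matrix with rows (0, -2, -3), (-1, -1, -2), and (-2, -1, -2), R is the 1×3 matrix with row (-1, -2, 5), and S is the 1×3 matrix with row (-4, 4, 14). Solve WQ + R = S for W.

WQ = S − R = [[-3, 6, 9]].
Right-multiplying both sides by Q⁻¹ gives W = (S − R)Q⁻¹.
det Q = -1, so Q⁻¹ = [[0, 1, -1], [-2, 6, -3], [1, -4, 2]].
W = (S − R)Q⁻¹ = [[-3, -3, 3]].

W = [[-3, -3, 3]]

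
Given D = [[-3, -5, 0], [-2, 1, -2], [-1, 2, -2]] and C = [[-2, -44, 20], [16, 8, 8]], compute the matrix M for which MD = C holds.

M = [[6, -6, -4], [-2, -6, 2]]

D is on the right of M, so right-multiply by D⁻¹: M = CD⁻¹.
det D = 4; the adjugate gives D⁻¹ = [[1/2, -5/2, 5/2], [-1/2, 3/2, -3/2], [-3/4, 11/4, -13/4]].
M = CD⁻¹ = [[-2, -44, 20], [16, 8, 8]] · [[1/2, -5/2, 5/2], [-1/2, 3/2, -3/2], [-3/4, 11/4, -13/4]] = [[6, -6, -4], [-2, -6, 2]].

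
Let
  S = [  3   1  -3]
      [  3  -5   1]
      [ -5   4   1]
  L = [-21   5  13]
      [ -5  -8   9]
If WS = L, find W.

Right-multiplying both sides by S⁻¹ gives W = LS⁻¹.
det S = 4; the adjugate gives S⁻¹ = [[-9/4, -13/4, -7/2], [-2, -3, -3], [-13/4, -17/4, -9/2]].
W = LS⁻¹ = [[-21, 5, 13], [-5, -8, 9]] · [[-9/4, -13/4, -7/2], [-2, -3, -3], [-13/4, -17/4, -9/2]] = [[-5, -2, 0], [-2, 2, 1]].

W = [[-5, -2, 0], [-2, 2, 1]]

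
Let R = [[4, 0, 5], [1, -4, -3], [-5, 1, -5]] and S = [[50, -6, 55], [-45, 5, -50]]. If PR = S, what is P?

P = [[5, 0, -6], [-5, 0, 5]]

R is on the right of P, so right-multiply by R⁻¹: P = SR⁻¹.
R has determinant -3; R⁻¹ = [[-23/3, -5/3, -20/3], [-20/3, -5/3, -17/3], [19/3, 4/3, 16/3]].
P = SR⁻¹ = [[50, -6, 55], [-45, 5, -50]] · [[-23/3, -5/3, -20/3], [-20/3, -5/3, -17/3], [19/3, 4/3, 16/3]] = [[5, 0, -6], [-5, 0, 5]].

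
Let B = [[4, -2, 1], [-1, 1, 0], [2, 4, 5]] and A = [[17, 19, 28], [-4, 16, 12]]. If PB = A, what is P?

P = [[3, 5, 5], [-3, -2, 3]]

Since B sits to the right of P, P = AB⁻¹.
det B = 4; the adjugate gives B⁻¹ = [[5/4, 7/2, -1/4], [5/4, 9/2, -1/4], [-3/2, -5, 1/2]].
P = AB⁻¹ = [[17, 19, 28], [-4, 16, 12]] · [[5/4, 7/2, -1/4], [5/4, 9/2, -1/4], [-3/2, -5, 1/2]] = [[3, 5, 5], [-3, -2, 3]].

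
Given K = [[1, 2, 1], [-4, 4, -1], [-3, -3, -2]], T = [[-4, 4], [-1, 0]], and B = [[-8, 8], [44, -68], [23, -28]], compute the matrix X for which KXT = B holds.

X = K⁻¹BT⁻¹ (apply K⁻¹ on the left and T⁻¹ on the right).
K has determinant 3; K⁻¹ = [[-11/3, 1/3, -2], [-5/3, 1/3, -1], [8, -1, 4]].
det T = 4, so T⁻¹ = [[0, -1], [1/4, -1]].
K⁻¹B = [[-2, 4], [5, -8], [-16, 20]].
X = (K⁻¹B)T⁻¹ = [[1, -2], [-2, 3], [5, -4]].

X = [[1, -2], [-2, 3], [5, -4]]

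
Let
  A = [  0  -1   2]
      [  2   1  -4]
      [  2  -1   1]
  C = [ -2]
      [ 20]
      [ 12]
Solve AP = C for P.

A is on the left of P, so left-multiply by A⁻¹: P = A⁻¹C.
det A = 2; the adjugate gives A⁻¹ = [[-3/2, -1/2, 1], [-5, -2, 2], [-2, -1, 1]].
P = A⁻¹C = [[-3/2, -1/2, 1], [-5, -2, 2], [-2, -1, 1]] · [[-2], [20], [12]] = [[5], [-6], [-4]].

P = [[5], [-6], [-4]]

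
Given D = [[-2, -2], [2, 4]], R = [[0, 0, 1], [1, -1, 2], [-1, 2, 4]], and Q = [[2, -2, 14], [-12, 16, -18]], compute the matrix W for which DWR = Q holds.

W = [[-1, 2, -2], [-4, -3, 2]]

Isolating W: multiply by D⁻¹ from the left and R⁻¹ from the right, so W = D⁻¹QR⁻¹.
D has determinant -4; D⁻¹ = [[-1, -1/2], [1/2, 1/2]].
det R = 1, so R⁻¹ = [[-8, 2, 1], [-6, 1, 1], [1, 0, 0]].
D⁻¹Q = [[4, -6, -5], [-5, 7, -2]].
W = (D⁻¹Q)R⁻¹ = [[-1, 2, -2], [-4, -3, 2]].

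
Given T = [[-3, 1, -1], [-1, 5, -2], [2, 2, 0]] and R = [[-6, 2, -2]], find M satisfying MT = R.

M = [[2, 0, 0]]

T is on the right of M, so right-multiply by T⁻¹: M = RT⁻¹.
det T = -4; the adjugate gives T⁻¹ = [[-1, 1/2, -3/4], [1, -1/2, 5/4], [3, -2, 7/2]].
M = RT⁻¹ = [[-6, 2, -2]] · [[-1, 1/2, -3/4], [1, -1/2, 5/4], [3, -2, 7/2]] = [[2, 0, 0]].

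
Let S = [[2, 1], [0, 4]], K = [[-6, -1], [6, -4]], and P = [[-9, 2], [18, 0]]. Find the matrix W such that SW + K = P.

W = [[-3, 1], [3, 1]]

SW = P − K = [[-3, 3], [12, 4]].
Left-multiplying both sides by S⁻¹ gives W = S⁻¹(P − K).
det S = 8; the adjugate gives S⁻¹ = [[1/2, -1/8], [0, 1/4]].
W = S⁻¹(P − K) = [[-3, 1], [3, 1]].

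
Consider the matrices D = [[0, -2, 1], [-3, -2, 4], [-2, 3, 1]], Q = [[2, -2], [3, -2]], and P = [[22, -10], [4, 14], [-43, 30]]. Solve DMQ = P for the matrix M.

M = [[5, 0], [3, -5], [-1, 2]]

Left-multiply by D⁻¹ and right-multiply by Q⁻¹: M = D⁻¹PQ⁻¹.
det D = -3, so D⁻¹ = [[14/3, -5/3, 2], [5/3, -2/3, 1], [13/3, -4/3, 2]].
det Q = 2, so Q⁻¹ = [[-1, 1], [-3/2, 1]].
D⁻¹P = [[10, -10], [-9, 4], [4, -2]].
M = (D⁻¹P)Q⁻¹ = [[5, 0], [3, -5], [-1, 2]].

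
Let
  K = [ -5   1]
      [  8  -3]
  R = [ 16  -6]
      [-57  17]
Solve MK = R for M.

M = [[0, 2], [5, -4]]

Right-multiplying both sides by K⁻¹ gives M = RK⁻¹.
K has determinant 7; K⁻¹ = [[-3/7, -1/7], [-8/7, -5/7]].
M = RK⁻¹ = [[16, -6], [-57, 17]] · [[-3/7, -1/7], [-8/7, -5/7]] = [[0, 2], [5, -4]].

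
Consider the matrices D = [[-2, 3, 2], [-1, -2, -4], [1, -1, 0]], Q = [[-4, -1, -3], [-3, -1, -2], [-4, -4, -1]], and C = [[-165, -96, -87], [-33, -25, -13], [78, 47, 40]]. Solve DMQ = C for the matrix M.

M = [[-4, -5, -5], [5, -3, 4], [-1, 1, -2]]

Left-multiply by D⁻¹ and right-multiply by Q⁻¹: M = D⁻¹CQ⁻¹.
det D = 2; the adjugate gives D⁻¹ = [[-2, -1, -4], [-2, -1, -5], [3/2, 1/2, 7/2]].
det Q = -1, so Q⁻¹ = [[7, -11, 1], [-5, 8, -1], [-8, 12, -1]].
D⁻¹C = [[51, 29, 27], [-27, -18, -13], [9, 8, 3]].
M = (D⁻¹C)Q⁻¹ = [[-4, -5, -5], [5, -3, 4], [-1, 1, -2]].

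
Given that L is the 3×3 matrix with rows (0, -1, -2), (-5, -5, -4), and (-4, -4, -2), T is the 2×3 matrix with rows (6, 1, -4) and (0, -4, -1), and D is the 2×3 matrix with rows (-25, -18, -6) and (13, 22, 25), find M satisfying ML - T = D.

M = [[-2, 3, 1], [-5, -5, 3]]

ML = D + T = [[-19, -17, -10], [13, 18, 24]].
Right-multiplying both sides by L⁻¹ gives M = (D + T)L⁻¹.
det L = -6; the adjugate gives L⁻¹ = [[1, -1, 1], [-1, 4/3, -5/3], [0, -2/3, 5/6]].
M = (D + T)L⁻¹ = [[-2, 3, 1], [-5, -5, 3]].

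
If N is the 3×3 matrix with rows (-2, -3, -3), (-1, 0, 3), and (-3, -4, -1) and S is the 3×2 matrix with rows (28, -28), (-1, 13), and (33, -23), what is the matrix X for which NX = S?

X = [[-5, 2], [-4, 3], [-2, 5]]

Left-multiplying both sides by N⁻¹ gives X = N⁻¹S.
det N = -6, so N⁻¹ = [[-2, -3/2, 3/2], [5/3, 7/6, -3/2], [-2/3, -1/6, 1/2]].
X = N⁻¹S = [[-2, -3/2, 3/2], [5/3, 7/6, -3/2], [-2/3, -1/6, 1/2]] · [[28, -28], [-1, 13], [33, -23]] = [[-5, 2], [-4, 3], [-2, 5]].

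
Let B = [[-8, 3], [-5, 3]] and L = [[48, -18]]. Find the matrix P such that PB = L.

P = [[-6, 0]]

B is on the right of P, so right-multiply by B⁻¹: P = LB⁻¹.
det B = -9; the adjugate gives B⁻¹ = [[-1/3, 1/3], [-5/9, 8/9]].
P = LB⁻¹ = [[48, -18]] · [[-1/3, 1/3], [-5/9, 8/9]] = [[-6, 0]].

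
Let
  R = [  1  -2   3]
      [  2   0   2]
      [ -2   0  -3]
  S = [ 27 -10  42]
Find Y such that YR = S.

Y = [[5, 6, -5]]

Since R sits to the right of Y, Y = SR⁻¹.
det R = -4, so R⁻¹ = [[0, 3/2, 1], [-1/2, -3/4, -1], [0, -1, -1]].
Y = SR⁻¹ = [[27, -10, 42]] · [[0, 3/2, 1], [-1/2, -3/4, -1], [0, -1, -1]] = [[5, 6, -5]].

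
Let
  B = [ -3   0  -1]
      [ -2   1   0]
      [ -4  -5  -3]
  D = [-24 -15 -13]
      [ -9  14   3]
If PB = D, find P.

P = [[4, 0, 3], [3, 4, -2]]

Since B sits to the right of P, P = DB⁻¹.
B has determinant -5; B⁻¹ = [[3/5, -1, -1/5], [6/5, -1, -2/5], [-14/5, 3, 3/5]].
P = DB⁻¹ = [[-24, -15, -13], [-9, 14, 3]] · [[3/5, -1, -1/5], [6/5, -1, -2/5], [-14/5, 3, 3/5]] = [[4, 0, 3], [3, 4, -2]].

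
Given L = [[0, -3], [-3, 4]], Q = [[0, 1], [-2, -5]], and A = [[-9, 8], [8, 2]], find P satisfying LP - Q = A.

P = [[2, -3], [3, -3]]

LP = A + Q = [[-9, 9], [6, -3]].
Since L multiplies P on the left, P = L⁻¹(A + Q).
det L = -9; the adjugate gives L⁻¹ = [[-4/9, -1/3], [-1/3, 0]].
P = L⁻¹(A + Q) = [[2, -3], [3, -3]].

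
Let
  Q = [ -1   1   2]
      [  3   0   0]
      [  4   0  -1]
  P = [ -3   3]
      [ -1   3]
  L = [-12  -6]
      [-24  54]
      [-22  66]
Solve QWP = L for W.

W = [[1, 5], [0, 0], [4, -2]]

Left-multiply by Q⁻¹ and right-multiply by P⁻¹: W = Q⁻¹LP⁻¹.
det Q = 3, so Q⁻¹ = [[0, 1/3, 0], [1, -7/3, 2], [0, 4/3, -1]].
det P = -6, so P⁻¹ = [[-1/2, 1/2], [-1/6, 1/2]].
Q⁻¹L = [[-8, 18], [0, 0], [-10, 6]].
W = (Q⁻¹L)P⁻¹ = [[1, 5], [0, 0], [4, -2]].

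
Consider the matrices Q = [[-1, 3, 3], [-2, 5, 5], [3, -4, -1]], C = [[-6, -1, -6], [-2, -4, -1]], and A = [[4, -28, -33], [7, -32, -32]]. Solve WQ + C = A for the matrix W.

W = [[-4, -3, 0], [-4, -4, -1]]

WQ = A − C = [[10, -27, -27], [9, -28, -31]].
Since Q sits to the right of W, W = (A − C)Q⁻¹.
det Q = 3; the adjugate gives Q⁻¹ = [[5, -3, 0], [13/3, -8/3, -1/3], [-7/3, 5/3, 1/3]].
W = (A − C)Q⁻¹ = [[-4, -3, 0], [-4, -4, -1]].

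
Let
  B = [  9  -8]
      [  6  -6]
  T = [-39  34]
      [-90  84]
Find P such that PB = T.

Right-multiplying both sides by B⁻¹ gives P = TB⁻¹.
det B = -6; the adjugate gives B⁻¹ = [[1, -4/3], [1, -3/2]].
P = TB⁻¹ = [[-39, 34], [-90, 84]] · [[1, -4/3], [1, -3/2]] = [[-5, 1], [-6, -6]].

P = [[-5, 1], [-6, -6]]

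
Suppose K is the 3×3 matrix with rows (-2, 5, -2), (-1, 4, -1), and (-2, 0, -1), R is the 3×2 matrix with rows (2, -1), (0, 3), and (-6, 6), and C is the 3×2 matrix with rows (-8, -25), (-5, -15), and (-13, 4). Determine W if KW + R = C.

KW = C − R = [[-10, -24], [-5, -18], [-7, -2]].
K is on the left of W, so left-multiply by K⁻¹: W = K⁻¹(C − R).
det K = -3, so K⁻¹ = [[4/3, -5/3, -1], [-1/3, 2/3, 0], [-8/3, 10/3, 1]].
W = K⁻¹(C − R) = [[2, 0], [0, -4], [3, 2]].

W = [[2, 0], [0, -4], [3, 2]]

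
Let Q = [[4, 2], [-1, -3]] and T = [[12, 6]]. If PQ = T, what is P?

Q is on the right of P, so right-multiply by Q⁻¹: P = TQ⁻¹.
det Q = -10, so Q⁻¹ = [[3/10, 1/5], [-1/10, -2/5]].
P = TQ⁻¹ = [[12, 6]] · [[3/10, 1/5], [-1/10, -2/5]] = [[3, 0]].

P = [[3, 0]]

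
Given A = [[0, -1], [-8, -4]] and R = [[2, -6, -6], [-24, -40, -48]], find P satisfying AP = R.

A is on the left of P, so left-multiply by A⁻¹: P = A⁻¹R.
det A = -8, so A⁻¹ = [[1/2, -1/8], [-1, 0]].
P = A⁻¹R = [[1/2, -1/8], [-1, 0]] · [[2, -6, -6], [-24, -40, -48]] = [[4, 2, 3], [-2, 6, 6]].

P = [[4, 2, 3], [-2, 6, 6]]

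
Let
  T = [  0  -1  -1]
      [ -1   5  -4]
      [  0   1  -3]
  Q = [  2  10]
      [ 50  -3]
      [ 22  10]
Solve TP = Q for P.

P = [[-6, -2], [4, -5], [-6, -5]]

T is on the left of P, so left-multiply by T⁻¹: P = T⁻¹Q.
det T = 4; the adjugate gives T⁻¹ = [[-11/4, -1, 9/4], [-3/4, 0, 1/4], [-1/4, 0, -1/4]].
P = T⁻¹Q = [[-11/4, -1, 9/4], [-3/4, 0, 1/4], [-1/4, 0, -1/4]] · [[2, 10], [50, -3], [22, 10]] = [[-6, -2], [4, -5], [-6, -5]].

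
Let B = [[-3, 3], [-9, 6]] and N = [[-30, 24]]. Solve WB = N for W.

W = [[4, 2]]

B is on the right of W, so right-multiply by B⁻¹: W = NB⁻¹.
B has determinant 9; B⁻¹ = [[2/3, -1/3], [1, -1/3]].
W = NB⁻¹ = [[-30, 24]] · [[2/3, -1/3], [1, -1/3]] = [[4, 2]].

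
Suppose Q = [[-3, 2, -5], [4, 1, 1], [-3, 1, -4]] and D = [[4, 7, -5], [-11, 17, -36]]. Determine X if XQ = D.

X = [[6, 1, -6], [4, 4, 5]]

Since Q sits to the right of X, X = DQ⁻¹.
det Q = 6; the adjugate gives Q⁻¹ = [[-5/6, 1/2, 7/6], [13/6, -1/2, -17/6], [7/6, -1/2, -11/6]].
X = DQ⁻¹ = [[4, 7, -5], [-11, 17, -36]] · [[-5/6, 1/2, 7/6], [13/6, -1/2, -17/6], [7/6, -1/2, -11/6]] = [[6, 1, -6], [4, 4, 5]].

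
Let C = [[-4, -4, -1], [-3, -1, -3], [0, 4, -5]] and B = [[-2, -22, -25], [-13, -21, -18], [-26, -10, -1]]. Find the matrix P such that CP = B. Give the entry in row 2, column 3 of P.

Since C multiplies P on the left, P = C⁻¹B.
det C = 4; the adjugate gives C⁻¹ = [[17/4, -6, 11/4], [-15/4, 5, -9/4], [-3, 4, -2]].
P = C⁻¹B = [[17/4, -6, 11/4], [-15/4, 5, -9/4], [-3, 4, -2]] · [[-2, -22, -25], [-13, -21, -18], [-26, -10, -1]] = [[-2, 5, -1], [1, 0, 6], [6, 2, 5]].

6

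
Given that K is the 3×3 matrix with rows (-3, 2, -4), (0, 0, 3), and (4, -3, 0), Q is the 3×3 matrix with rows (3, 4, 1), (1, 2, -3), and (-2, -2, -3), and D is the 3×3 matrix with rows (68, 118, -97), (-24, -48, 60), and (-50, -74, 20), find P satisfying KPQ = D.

Isolating P: multiply by K⁻¹ from the left and Q⁻¹ from the right, so P = K⁻¹DQ⁻¹.
det K = -3, so K⁻¹ = [[-3, -4, -2], [-4, -16/3, -3], [0, 1/3, 0]].
det Q = 2; the adjugate gives Q⁻¹ = [[-6, 5, -7], [9/2, -7/2, 5], [1, -1, 1]].
K⁻¹D = [[-8, -14, 11], [6, 6, 8], [-8, -16, 20]].
P = (K⁻¹D)Q⁻¹ = [[-4, -2, -3], [-1, 1, -4], [-4, -4, -4]].

P = [[-4, -2, -3], [-1, 1, -4], [-4, -4, -4]]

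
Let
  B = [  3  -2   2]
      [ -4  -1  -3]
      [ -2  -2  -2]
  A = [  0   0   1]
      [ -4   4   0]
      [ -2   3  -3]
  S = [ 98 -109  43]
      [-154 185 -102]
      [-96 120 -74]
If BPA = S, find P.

P = [[4, -3, -3], [-1, 1, -4], [-2, -4, -5]]

Isolating P: multiply by B⁻¹ from the left and A⁻¹ from the right, so P = B⁻¹SA⁻¹.
B has determinant 4; B⁻¹ = [[-1, -2, 2], [-1/2, -1/2, 1/4], [3/2, 5/2, -11/4]].
det A = -4; the adjugate gives A⁻¹ = [[3, -3/4, 1], [3, -1/2, 1], [1, 0, 0]].
B⁻¹S = [[18, -21, 13], [4, -8, 11], [26, -31, 13]].
P = (B⁻¹S)A⁻¹ = [[4, -3, -3], [-1, 1, -4], [-2, -4, -5]].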